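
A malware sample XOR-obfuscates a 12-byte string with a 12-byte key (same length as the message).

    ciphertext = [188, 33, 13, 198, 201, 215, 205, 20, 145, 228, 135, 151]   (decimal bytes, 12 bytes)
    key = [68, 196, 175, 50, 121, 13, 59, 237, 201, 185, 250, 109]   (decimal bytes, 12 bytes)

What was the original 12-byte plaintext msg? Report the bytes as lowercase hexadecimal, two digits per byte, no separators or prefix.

XOR is its own inverse, so applying the key byte-wise gives the result directly.
byte 0: 188 ⊕  68 = 248
byte 1:  33 ⊕ 196 = 229
byte 2:  13 ⊕ 175 = 162
byte 3: 198 ⊕  50 = 244
byte 4: 201 ⊕ 121 = 176
byte 5: 215 ⊕  13 = 218
byte 6: 205 ⊕  59 = 246
byte 7:  20 ⊕ 237 = 249
byte 8: 145 ⊕ 201 =  88
byte 9: 228 ⊕ 185 =  93
byte 10: 135 ⊕ 250 = 125
byte 11: 151 ⊕ 109 = 250

f8e5a2f4b0daf6f9585d7dfa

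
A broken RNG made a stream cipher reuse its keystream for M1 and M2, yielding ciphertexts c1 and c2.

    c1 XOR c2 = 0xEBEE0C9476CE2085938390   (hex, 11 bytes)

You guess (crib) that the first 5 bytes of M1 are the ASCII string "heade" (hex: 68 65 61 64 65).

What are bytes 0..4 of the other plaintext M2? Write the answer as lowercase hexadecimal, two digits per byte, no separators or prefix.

Since c1 ⊕ c2 = M1 ⊕ M2, XORing with the guessed M1 bytes yields the corresponding M2 bytes: M2 = (c1 ⊕ c2) ⊕ M1.
eb ⊕ 68 = 83
ee ⊕ 65 = 8b
0c ⊕ 61 = 6d
94 ⊕ 64 = f0
76 ⊕ 65 = 13

838b6df013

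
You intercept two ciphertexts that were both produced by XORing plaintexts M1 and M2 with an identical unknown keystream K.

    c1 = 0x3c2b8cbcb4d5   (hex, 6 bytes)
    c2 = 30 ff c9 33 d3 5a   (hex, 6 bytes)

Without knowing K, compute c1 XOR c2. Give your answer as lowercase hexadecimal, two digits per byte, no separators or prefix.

c1 ⊕ c2 = (M1 ⊕ K) ⊕ (M2 ⊕ K) = M1 ⊕ M2 — the shared key cancels under XOR.
3c ⊕ 30 = 0c
2b ⊕ ff = d4
8c ⊕ c9 = 45
bc ⊕ 33 = 8f
b4 ⊕ d3 = 67
d5 ⊕ 5a = 8f

0cd4458f678f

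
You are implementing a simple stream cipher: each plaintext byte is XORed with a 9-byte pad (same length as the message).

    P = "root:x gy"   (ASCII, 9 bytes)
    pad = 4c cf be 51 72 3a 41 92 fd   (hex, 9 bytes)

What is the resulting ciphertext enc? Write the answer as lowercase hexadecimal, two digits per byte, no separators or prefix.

3ea0d125484261f584

XOR is its own inverse, so applying the key byte-wise gives the result directly.
114 XOR  76 =  62
111 XOR 207 = 160
111 XOR 190 = 209
116 XOR  81 =  37
 58 XOR 114 =  72
120 XOR  58 =  66
 32 XOR  65 =  97
103 XOR 146 = 245
121 XOR 253 = 132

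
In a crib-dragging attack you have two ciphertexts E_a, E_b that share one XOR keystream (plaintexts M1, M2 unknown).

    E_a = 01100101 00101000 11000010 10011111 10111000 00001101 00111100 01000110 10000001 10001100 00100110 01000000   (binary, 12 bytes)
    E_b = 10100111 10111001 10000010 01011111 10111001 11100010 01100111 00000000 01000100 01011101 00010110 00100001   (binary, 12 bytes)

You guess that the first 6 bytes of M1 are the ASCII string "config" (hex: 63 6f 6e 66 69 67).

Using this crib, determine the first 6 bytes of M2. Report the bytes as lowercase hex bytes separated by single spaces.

a1 fe 2e a6 68 88

First, E_a ⊕ E_b = (M1 ⊕ K) ⊕ (M2 ⊕ K) = M1 ⊕ M2, so the key drops out. Then M2 = (M1 ⊕ M2) ⊕ M1 over the first 6 bytes.
byte 0: (65 xor a7) xor 63 = c2 xor 63 = a1
byte 1: (28 xor b9) xor 6f = 91 xor 6f = fe
byte 2: (c2 xor 82) xor 6e = 40 xor 6e = 2e
byte 3: (9f xor 5f) xor 66 = c0 xor 66 = a6
byte 4: (b8 xor b9) xor 69 = 01 xor 69 = 68
byte 5: (0d xor e2) xor 67 = ef xor 67 = 88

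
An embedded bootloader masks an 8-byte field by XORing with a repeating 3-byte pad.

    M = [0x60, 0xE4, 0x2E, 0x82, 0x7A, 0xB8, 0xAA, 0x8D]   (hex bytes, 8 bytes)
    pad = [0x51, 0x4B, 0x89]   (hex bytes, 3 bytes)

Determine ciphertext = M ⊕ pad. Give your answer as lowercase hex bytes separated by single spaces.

31 af a7 d3 31 31 fb c6

The 3-byte key repeats, so the effective keystream is 51 4b 89 51 4b 89 51 4b.
byte 0: 60 xor 51 = 31
byte 1: e4 xor 4b = af
byte 2: 2e xor 89 = a7
byte 3: 82 xor 51 = d3
byte 4: 7a xor 4b = 31
byte 5: b8 xor 89 = 31
byte 6: aa xor 51 = fb
byte 7: 8d xor 4b = c6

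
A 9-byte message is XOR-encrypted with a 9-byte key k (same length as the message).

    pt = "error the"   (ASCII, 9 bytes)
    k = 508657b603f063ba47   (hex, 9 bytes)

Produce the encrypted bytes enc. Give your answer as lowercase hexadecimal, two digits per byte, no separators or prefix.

35f425d971d017d222

XOR is its own inverse, so applying the key byte-wise gives the result directly.
101 xor  80 =  53
114 xor 134 = 244
114 xor  87 =  37
111 xor 182 = 217
114 xor   3 = 113
 32 xor 240 = 208
116 xor  99 =  23
104 xor 186 = 210
101 xor  71 =  34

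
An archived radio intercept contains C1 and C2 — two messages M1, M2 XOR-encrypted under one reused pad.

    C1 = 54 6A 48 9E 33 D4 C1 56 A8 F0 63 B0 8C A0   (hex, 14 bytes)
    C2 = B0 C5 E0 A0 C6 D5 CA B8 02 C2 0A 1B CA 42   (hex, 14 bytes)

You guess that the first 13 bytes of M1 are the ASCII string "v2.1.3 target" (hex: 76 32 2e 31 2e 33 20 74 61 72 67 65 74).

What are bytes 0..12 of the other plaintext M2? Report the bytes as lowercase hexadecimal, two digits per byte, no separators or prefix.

929d860fdb322b9acb400ece32

First, C1 ⊕ C2 = (M1 ⊕ K) ⊕ (M2 ⊕ K) = M1 ⊕ M2, so the key drops out. Then M2 = (M1 ⊕ M2) ⊕ M1 over the first 13 bytes.
byte 0: (54 XOR b0) XOR 76 = e4 XOR 76 = 92
byte 1: (6a XOR c5) XOR 32 = af XOR 32 = 9d
byte 2: (48 XOR e0) XOR 2e = a8 XOR 2e = 86
byte 3: (9e XOR a0) XOR 31 = 3e XOR 31 = 0f
byte 4: (33 XOR c6) XOR 2e = f5 XOR 2e = db
byte 5: (d4 XOR d5) XOR 33 = 01 XOR 33 = 32
byte 6: (c1 XOR ca) XOR 20 = 0b XOR 20 = 2b
byte 7: (56 XOR b8) XOR 74 = ee XOR 74 = 9a
byte 8: (a8 XOR 02) XOR 61 = aa XOR 61 = cb
byte 9: (f0 XOR c2) XOR 72 = 32 XOR 72 = 40
byte 10: (63 XOR 0a) XOR 67 = 69 XOR 67 = 0e
byte 11: (b0 XOR 1b) XOR 65 = ab XOR 65 = ce
byte 12: (8c XOR ca) XOR 74 = 46 XOR 74 = 32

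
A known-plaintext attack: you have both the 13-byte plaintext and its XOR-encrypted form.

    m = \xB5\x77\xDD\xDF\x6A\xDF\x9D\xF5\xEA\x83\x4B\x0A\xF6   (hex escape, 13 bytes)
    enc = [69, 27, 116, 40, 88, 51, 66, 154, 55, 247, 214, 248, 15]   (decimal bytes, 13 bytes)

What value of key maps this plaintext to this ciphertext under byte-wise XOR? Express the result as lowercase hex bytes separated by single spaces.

Since enc = m ⊕ key, XORing both sides with m gives key = m ⊕ enc.
b5 xor 45 = f0
77 xor 1b = 6c
dd xor 74 = a9
df xor 28 = f7
6a xor 58 = 32
df xor 33 = ec
9d xor 42 = df
f5 xor 9a = 6f
ea xor 37 = dd
83 xor f7 = 74
4b xor d6 = 9d
0a xor f8 = f2
f6 xor 0f = f9

f0 6c a9 f7 32 ec df 6f dd 74 9d f2 f9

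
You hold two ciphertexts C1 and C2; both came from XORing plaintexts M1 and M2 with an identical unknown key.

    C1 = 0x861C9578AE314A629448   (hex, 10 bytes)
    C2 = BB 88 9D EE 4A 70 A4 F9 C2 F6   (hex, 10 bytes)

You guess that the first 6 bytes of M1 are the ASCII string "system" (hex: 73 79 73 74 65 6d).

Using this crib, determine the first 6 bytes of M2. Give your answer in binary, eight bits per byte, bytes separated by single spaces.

01001110 11101101 01111011 11100010 10000001 00101100

First, C1 ⊕ C2 = (M1 ⊕ K) ⊕ (M2 ⊕ K) = M1 ⊕ M2, so the key drops out. Then M2 = (M1 ⊕ M2) ⊕ M1 over the first 6 bytes.
byte 0: (86 xor bb) xor 73 = 3d xor 73 = 4e
byte 1: (1c xor 88) xor 79 = 94 xor 79 = ed
byte 2: (95 xor 9d) xor 73 = 08 xor 73 = 7b
byte 3: (78 xor ee) xor 74 = 96 xor 74 = e2
byte 4: (ae xor 4a) xor 65 = e4 xor 65 = 81
byte 5: (31 xor 70) xor 6d = 41 xor 6d = 2c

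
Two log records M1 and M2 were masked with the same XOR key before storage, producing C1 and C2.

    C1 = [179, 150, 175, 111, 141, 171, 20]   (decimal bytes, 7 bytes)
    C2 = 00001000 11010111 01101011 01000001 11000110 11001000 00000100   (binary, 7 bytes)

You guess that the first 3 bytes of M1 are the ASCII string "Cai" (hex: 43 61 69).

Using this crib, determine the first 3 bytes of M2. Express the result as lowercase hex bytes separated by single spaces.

First, C1 ⊕ C2 = (M1 ⊕ K) ⊕ (M2 ⊕ K) = M1 ⊕ M2, so the key drops out. Then M2 = (M1 ⊕ M2) ⊕ M1 over the first 3 bytes.
byte 0: (b3 ⊕ 08) ⊕ 43 = bb ⊕ 43 = f8
byte 1: (96 ⊕ d7) ⊕ 61 = 41 ⊕ 61 = 20
byte 2: (af ⊕ 6b) ⊕ 69 = c4 ⊕ 69 = ad

f8 20 ad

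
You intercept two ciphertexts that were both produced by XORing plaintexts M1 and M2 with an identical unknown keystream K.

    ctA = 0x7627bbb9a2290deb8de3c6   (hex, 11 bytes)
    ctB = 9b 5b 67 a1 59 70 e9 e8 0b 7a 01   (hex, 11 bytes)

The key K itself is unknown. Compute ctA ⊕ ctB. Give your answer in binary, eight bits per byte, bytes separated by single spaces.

ctA ⊕ ctB = (M1 ⊕ K) ⊕ (M2 ⊕ K) = M1 ⊕ M2 — the shared key cancels under XOR.
118 ^ 155 = 237
 39 ^  91 = 124
187 ^ 103 = 220
185 ^ 161 =  24
162 ^  89 = 251
 41 ^ 112 =  89
 13 ^ 233 = 228
235 ^ 232 =   3
141 ^  11 = 134
227 ^ 122 = 153
198 ^   1 = 199

11101101 01111100 11011100 00011000 11111011 01011001 11100100 00000011 10000110 10011001 11000111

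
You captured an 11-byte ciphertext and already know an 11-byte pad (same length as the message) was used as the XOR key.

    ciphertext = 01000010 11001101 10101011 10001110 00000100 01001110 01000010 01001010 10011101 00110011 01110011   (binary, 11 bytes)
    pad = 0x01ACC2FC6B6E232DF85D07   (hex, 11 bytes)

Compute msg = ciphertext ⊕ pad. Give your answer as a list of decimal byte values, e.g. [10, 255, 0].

42 xor 01 = 43
cd xor ac = 61
ab xor c2 = 69
8e xor fc = 72
04 xor 6b = 6f
4e xor 6e = 20
42 xor 23 = 61
4a xor 2d = 67
9d xor f8 = 65
33 xor 5d = 6e
73 xor 07 = 74

[67, 97, 105, 114, 111, 32, 97, 103, 101, 110, 116]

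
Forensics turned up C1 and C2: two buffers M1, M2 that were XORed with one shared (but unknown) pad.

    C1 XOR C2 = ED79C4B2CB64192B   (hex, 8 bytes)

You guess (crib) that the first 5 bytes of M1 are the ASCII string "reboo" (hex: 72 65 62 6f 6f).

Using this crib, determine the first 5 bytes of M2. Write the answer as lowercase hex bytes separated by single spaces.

9f 1c a6 dd a4

Since C1 ⊕ C2 = M1 ⊕ M2, XORing with the guessed M1 bytes yields the corresponding M2 bytes: M2 = (C1 ⊕ C2) ⊕ M1.
byte 0: ed ^ 72 = 9f
byte 1: 79 ^ 65 = 1c
byte 2: c4 ^ 62 = a6
byte 3: b2 ^ 6f = dd
byte 4: cb ^ 6f = a4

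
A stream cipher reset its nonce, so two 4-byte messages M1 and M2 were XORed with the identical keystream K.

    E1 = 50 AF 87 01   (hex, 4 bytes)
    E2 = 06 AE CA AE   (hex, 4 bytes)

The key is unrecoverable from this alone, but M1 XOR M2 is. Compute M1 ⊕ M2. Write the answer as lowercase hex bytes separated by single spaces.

E1 ⊕ E2 = (M1 ⊕ K) ⊕ (M2 ⊕ K) = M1 ⊕ M2 — the shared key cancels under XOR.
50 xor 06 = 56
af xor ae = 01
87 xor ca = 4d
01 xor ae = af

56 01 4d af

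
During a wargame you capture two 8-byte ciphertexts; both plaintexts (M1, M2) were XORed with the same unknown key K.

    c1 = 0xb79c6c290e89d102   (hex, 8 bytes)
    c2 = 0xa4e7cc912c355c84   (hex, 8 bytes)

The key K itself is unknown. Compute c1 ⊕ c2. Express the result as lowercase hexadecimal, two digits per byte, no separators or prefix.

c1 ⊕ c2 = (M1 ⊕ K) ⊕ (M2 ⊕ K) = M1 ⊕ M2 — the shared key cancels under XOR.
b7 xor a4 = 13
9c xor e7 = 7b
6c xor cc = a0
29 xor 91 = b8
0e xor 2c = 22
89 xor 35 = bc
d1 xor 5c = 8d
02 xor 84 = 86

137ba0b822bc8d86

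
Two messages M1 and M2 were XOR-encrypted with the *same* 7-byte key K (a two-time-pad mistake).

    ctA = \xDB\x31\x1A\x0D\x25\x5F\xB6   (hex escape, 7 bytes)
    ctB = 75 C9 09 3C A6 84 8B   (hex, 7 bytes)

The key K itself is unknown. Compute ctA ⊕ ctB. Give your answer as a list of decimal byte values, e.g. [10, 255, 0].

[174, 248, 19, 49, 131, 219, 61]

ctA ⊕ ctB = (M1 ⊕ K) ⊕ (M2 ⊕ K) = M1 ⊕ M2 — the shared key cancels under XOR.
db ⊕ 75 = ae
31 ⊕ c9 = f8
1a ⊕ 09 = 13
0d ⊕ 3c = 31
25 ⊕ a6 = 83
5f ⊕ 84 = db
b6 ⊕ 8b = 3d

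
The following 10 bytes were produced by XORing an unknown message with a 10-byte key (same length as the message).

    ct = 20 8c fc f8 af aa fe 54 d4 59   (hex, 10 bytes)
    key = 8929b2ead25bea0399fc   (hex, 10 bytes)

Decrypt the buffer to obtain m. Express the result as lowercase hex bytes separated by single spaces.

20 XOR 89 = a9
8c XOR 29 = a5
fc XOR b2 = 4e
f8 XOR ea = 12
af XOR d2 = 7d
aa XOR 5b = f1
fe XOR ea = 14
54 XOR 03 = 57
d4 XOR 99 = 4d
59 XOR fc = a5

a9 a5 4e 12 7d f1 14 57 4d a5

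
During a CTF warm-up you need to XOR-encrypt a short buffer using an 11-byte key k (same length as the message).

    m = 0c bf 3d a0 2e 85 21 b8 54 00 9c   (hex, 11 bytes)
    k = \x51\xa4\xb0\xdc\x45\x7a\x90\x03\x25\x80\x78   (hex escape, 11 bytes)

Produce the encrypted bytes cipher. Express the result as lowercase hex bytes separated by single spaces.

0c ⊕ 51 = 5d
bf ⊕ a4 = 1b
3d ⊕ b0 = 8d
a0 ⊕ dc = 7c
2e ⊕ 45 = 6b
85 ⊕ 7a = ff
21 ⊕ 90 = b1
b8 ⊕ 03 = bb
54 ⊕ 25 = 71
00 ⊕ 80 = 80
9c ⊕ 78 = e4

5d 1b 8d 7c 6b ff b1 bb 71 80 e4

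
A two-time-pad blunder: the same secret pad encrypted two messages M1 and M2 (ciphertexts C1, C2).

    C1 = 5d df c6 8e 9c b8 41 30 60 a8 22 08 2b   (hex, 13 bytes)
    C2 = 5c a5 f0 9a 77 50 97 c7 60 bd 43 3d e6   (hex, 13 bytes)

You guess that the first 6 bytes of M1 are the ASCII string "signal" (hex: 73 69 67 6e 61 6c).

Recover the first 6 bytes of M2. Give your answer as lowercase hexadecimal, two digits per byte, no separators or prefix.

First, C1 ⊕ C2 = (M1 ⊕ K) ⊕ (M2 ⊕ K) = M1 ⊕ M2, so the key drops out. Then M2 = (M1 ⊕ M2) ⊕ M1 over the first 6 bytes.
byte 0: (5d ⊕ 5c) ⊕ 73 = 01 ⊕ 73 = 72
byte 1: (df ⊕ a5) ⊕ 69 = 7a ⊕ 69 = 13
byte 2: (c6 ⊕ f0) ⊕ 67 = 36 ⊕ 67 = 51
byte 3: (8e ⊕ 9a) ⊕ 6e = 14 ⊕ 6e = 7a
byte 4: (9c ⊕ 77) ⊕ 61 = eb ⊕ 61 = 8a
byte 5: (b8 ⊕ 50) ⊕ 6c = e8 ⊕ 6c = 84

7213517a8a84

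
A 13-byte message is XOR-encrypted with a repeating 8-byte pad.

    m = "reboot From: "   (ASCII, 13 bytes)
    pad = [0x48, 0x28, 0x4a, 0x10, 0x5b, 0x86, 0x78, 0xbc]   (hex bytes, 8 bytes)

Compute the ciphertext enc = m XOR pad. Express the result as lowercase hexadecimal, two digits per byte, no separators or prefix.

The 8-byte key repeats, so the effective keystream is 48 28 4a 10 5b 86 78 bc 48 28 4a 10 5b.
byte 0: 72 ^ 48 = 3a
byte 1: 65 ^ 28 = 4d
byte 2: 62 ^ 4a = 28
byte 3: 6f ^ 10 = 7f
byte 4: 6f ^ 5b = 34
byte 5: 74 ^ 86 = f2
byte 6: 20 ^ 78 = 58
byte 7: 46 ^ bc = fa
byte 8: 72 ^ 48 = 3a
byte 9: 6f ^ 28 = 47
byte 10: 6d ^ 4a = 27
byte 11: 3a ^ 10 = 2a
byte 12: 20 ^ 5b = 7b

3a4d287f34f258fa3a47272a7b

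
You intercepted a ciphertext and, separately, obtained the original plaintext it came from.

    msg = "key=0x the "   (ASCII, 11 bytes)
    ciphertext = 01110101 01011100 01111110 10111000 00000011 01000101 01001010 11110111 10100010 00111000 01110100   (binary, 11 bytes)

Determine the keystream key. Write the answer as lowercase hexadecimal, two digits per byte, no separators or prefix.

Since ciphertext = msg ⊕ key, XORing both sides with msg gives key = msg ⊕ ciphertext.
6b XOR 75 = 1e
65 XOR 5c = 39
79 XOR 7e = 07
3d XOR b8 = 85
30 XOR 03 = 33
78 XOR 45 = 3d
20 XOR 4a = 6a
74 XOR f7 = 83
68 XOR a2 = ca
65 XOR 38 = 5d
20 XOR 74 = 54

1e390785333d6a83ca5d54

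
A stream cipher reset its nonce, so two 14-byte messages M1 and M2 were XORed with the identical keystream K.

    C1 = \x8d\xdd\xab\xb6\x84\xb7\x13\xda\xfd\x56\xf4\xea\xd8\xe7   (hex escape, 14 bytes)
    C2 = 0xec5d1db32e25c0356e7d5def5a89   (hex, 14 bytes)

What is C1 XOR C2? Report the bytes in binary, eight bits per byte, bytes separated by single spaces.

01100001 10000000 10110110 00000101 10101010 10010010 11010011 11101111 10010011 00101011 10101001 00000101 10000010 01101110

C1 ⊕ C2 = (M1 ⊕ K) ⊕ (M2 ⊕ K) = M1 ⊕ M2 — the shared key cancels under XOR.
8d ^ ec = 61
dd ^ 5d = 80
ab ^ 1d = b6
b6 ^ b3 = 05
84 ^ 2e = aa
b7 ^ 25 = 92
13 ^ c0 = d3
da ^ 35 = ef
fd ^ 6e = 93
56 ^ 7d = 2b
f4 ^ 5d = a9
ea ^ ef = 05
d8 ^ 5a = 82
e7 ^ 89 = 6e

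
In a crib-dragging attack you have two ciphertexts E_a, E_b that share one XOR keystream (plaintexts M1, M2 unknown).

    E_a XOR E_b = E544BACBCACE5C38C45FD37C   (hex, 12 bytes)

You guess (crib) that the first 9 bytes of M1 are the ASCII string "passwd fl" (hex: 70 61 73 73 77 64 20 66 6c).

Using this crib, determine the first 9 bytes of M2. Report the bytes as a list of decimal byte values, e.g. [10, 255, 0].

Since E_a ⊕ E_b = M1 ⊕ M2, XORing with the guessed M1 bytes yields the corresponding M2 bytes: M2 = (E_a ⊕ E_b) ⊕ M1.
byte 0: 11100101 ^ 01110000 = 10010101
byte 1: 01000100 ^ 01100001 = 00100101
byte 2: 10111010 ^ 01110011 = 11001001
byte 3: 11001011 ^ 01110011 = 10111000
byte 4: 11001010 ^ 01110111 = 10111101
byte 5: 11001110 ^ 01100100 = 10101010
byte 6: 01011100 ^ 00100000 = 01111100
byte 7: 00111000 ^ 01100110 = 01011110
byte 8: 11000100 ^ 01101100 = 10101000

[149, 37, 201, 184, 189, 170, 124, 94, 168]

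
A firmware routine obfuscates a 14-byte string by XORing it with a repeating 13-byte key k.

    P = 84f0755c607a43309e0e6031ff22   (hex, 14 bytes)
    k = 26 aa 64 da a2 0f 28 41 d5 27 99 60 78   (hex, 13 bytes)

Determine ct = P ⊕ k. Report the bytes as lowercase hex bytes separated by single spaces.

a2 5a 11 86 c2 75 6b 71 4b 29 f9 51 87 04

The 13-byte key repeats, so the effective keystream is 26 aa 64 da a2 0f 28 41 d5 27 99 60 78 26.
byte 0: 84 ^ 26 = a2
byte 1: f0 ^ aa = 5a
byte 2: 75 ^ 64 = 11
byte 3: 5c ^ da = 86
byte 4: 60 ^ a2 = c2
byte 5: 7a ^ 0f = 75
byte 6: 43 ^ 28 = 6b
byte 7: 30 ^ 41 = 71
byte 8: 9e ^ d5 = 4b
byte 9: 0e ^ 27 = 29
byte 10: 60 ^ 99 = f9
byte 11: 31 ^ 60 = 51
byte 12: ff ^ 78 = 87
byte 13: 22 ^ 26 = 04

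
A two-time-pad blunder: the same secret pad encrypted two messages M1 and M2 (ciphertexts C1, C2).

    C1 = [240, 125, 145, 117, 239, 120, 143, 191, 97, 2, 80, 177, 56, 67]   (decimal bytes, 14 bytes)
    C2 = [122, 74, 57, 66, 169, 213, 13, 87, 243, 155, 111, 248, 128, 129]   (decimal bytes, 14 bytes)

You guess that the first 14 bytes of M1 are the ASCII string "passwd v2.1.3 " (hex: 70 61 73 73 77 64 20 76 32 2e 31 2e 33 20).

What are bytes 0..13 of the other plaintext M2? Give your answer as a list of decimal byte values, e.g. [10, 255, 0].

[250, 86, 219, 68, 49, 201, 162, 158, 160, 183, 14, 103, 139, 226]

First, C1 ⊕ C2 = (M1 ⊕ K) ⊕ (M2 ⊕ K) = M1 ⊕ M2, so the key drops out. Then M2 = (M1 ⊕ M2) ⊕ M1 over the first 14 bytes.
byte 0: (f0 ⊕ 7a) ⊕ 70 = 8a ⊕ 70 = fa
byte 1: (7d ⊕ 4a) ⊕ 61 = 37 ⊕ 61 = 56
byte 2: (91 ⊕ 39) ⊕ 73 = a8 ⊕ 73 = db
byte 3: (75 ⊕ 42) ⊕ 73 = 37 ⊕ 73 = 44
byte 4: (ef ⊕ a9) ⊕ 77 = 46 ⊕ 77 = 31
byte 5: (78 ⊕ d5) ⊕ 64 = ad ⊕ 64 = c9
byte 6: (8f ⊕ 0d) ⊕ 20 = 82 ⊕ 20 = a2
byte 7: (bf ⊕ 57) ⊕ 76 = e8 ⊕ 76 = 9e
byte 8: (61 ⊕ f3) ⊕ 32 = 92 ⊕ 32 = a0
byte 9: (02 ⊕ 9b) ⊕ 2e = 99 ⊕ 2e = b7
byte 10: (50 ⊕ 6f) ⊕ 31 = 3f ⊕ 31 = 0e
byte 11: (b1 ⊕ f8) ⊕ 2e = 49 ⊕ 2e = 67
byte 12: (38 ⊕ 80) ⊕ 33 = b8 ⊕ 33 = 8b
byte 13: (43 ⊕ 81) ⊕ 20 = c2 ⊕ 20 = e2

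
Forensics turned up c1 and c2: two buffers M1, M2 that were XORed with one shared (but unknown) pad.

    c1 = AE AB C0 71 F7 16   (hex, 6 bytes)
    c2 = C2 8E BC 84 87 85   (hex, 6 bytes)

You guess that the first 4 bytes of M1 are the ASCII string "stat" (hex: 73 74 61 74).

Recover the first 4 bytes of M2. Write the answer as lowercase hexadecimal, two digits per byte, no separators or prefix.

1f511d81

First, c1 ⊕ c2 = (M1 ⊕ K) ⊕ (M2 ⊕ K) = M1 ⊕ M2, so the key drops out. Then M2 = (M1 ⊕ M2) ⊕ M1 over the first 4 bytes.
byte 0: (ae XOR c2) XOR 73 = 6c XOR 73 = 1f
byte 1: (ab XOR 8e) XOR 74 = 25 XOR 74 = 51
byte 2: (c0 XOR bc) XOR 61 = 7c XOR 61 = 1d
byte 3: (71 XOR 84) XOR 74 = f5 XOR 74 = 81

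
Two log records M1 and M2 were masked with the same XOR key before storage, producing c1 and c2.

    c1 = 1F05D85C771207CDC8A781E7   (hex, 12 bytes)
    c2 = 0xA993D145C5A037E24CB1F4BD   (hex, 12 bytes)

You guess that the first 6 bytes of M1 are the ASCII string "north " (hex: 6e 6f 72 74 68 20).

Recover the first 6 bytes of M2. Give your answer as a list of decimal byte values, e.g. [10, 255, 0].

[216, 249, 123, 109, 218, 146]

First, c1 ⊕ c2 = (M1 ⊕ K) ⊕ (M2 ⊕ K) = M1 ⊕ M2, so the key drops out. Then M2 = (M1 ⊕ M2) ⊕ M1 over the first 6 bytes.
byte 0: (1f ^ a9) ^ 6e = b6 ^ 6e = d8
byte 1: (05 ^ 93) ^ 6f = 96 ^ 6f = f9
byte 2: (d8 ^ d1) ^ 72 = 09 ^ 72 = 7b
byte 3: (5c ^ 45) ^ 74 = 19 ^ 74 = 6d
byte 4: (77 ^ c5) ^ 68 = b2 ^ 68 = da
byte 5: (12 ^ a0) ^ 20 = b2 ^ 20 = 92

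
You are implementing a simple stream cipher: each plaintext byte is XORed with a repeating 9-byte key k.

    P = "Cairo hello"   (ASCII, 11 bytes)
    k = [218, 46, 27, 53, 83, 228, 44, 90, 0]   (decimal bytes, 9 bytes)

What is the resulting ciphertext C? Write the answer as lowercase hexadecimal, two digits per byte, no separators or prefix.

The 9-byte key repeats, so the effective keystream is da 2e 1b 35 53 e4 2c 5a 00 da 2e.
byte 0: 43 ⊕ da = 99
byte 1: 61 ⊕ 2e = 4f
byte 2: 69 ⊕ 1b = 72
byte 3: 72 ⊕ 35 = 47
byte 4: 6f ⊕ 53 = 3c
byte 5: 20 ⊕ e4 = c4
byte 6: 68 ⊕ 2c = 44
byte 7: 65 ⊕ 5a = 3f
byte 8: 6c ⊕ 00 = 6c
byte 9: 6c ⊕ da = b6
byte 10: 6f ⊕ 2e = 41

994f72473cc4443f6cb641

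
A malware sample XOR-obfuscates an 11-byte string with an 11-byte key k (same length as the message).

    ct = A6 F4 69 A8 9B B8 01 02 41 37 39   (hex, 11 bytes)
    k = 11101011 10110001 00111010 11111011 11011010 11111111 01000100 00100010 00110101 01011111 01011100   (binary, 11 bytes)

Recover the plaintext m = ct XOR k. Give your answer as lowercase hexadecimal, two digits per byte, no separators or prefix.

a6 ^ eb = 4d
f4 ^ b1 = 45
69 ^ 3a = 53
a8 ^ fb = 53
9b ^ da = 41
b8 ^ ff = 47
01 ^ 44 = 45
02 ^ 22 = 20
41 ^ 35 = 74
37 ^ 5f = 68
39 ^ 5c = 65

4d45535341474520746865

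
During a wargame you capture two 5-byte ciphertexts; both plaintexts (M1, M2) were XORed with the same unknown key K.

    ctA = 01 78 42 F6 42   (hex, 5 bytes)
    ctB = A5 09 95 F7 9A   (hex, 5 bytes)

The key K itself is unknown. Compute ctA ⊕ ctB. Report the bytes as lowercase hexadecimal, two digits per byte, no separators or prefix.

a471d701d8

ctA ⊕ ctB = (M1 ⊕ K) ⊕ (M2 ⊕ K) = M1 ⊕ M2 — the shared key cancels under XOR.
byte 0: 01 XOR a5 = a4
byte 1: 78 XOR 09 = 71
byte 2: 42 XOR 95 = d7
byte 3: f6 XOR f7 = 01
byte 4: 42 XOR 9a = d8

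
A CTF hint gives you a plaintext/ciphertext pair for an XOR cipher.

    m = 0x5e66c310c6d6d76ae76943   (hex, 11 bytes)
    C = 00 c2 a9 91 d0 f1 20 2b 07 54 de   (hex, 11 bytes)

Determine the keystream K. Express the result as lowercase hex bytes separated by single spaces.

5e a4 6a 81 16 27 f7 41 e0 3d 9d

Since C = m ⊕ K, XORing both sides with m gives K = m ⊕ C.
byte 0: 01011110 XOR 00000000 = 01011110
byte 1: 01100110 XOR 11000010 = 10100100
byte 2: 11000011 XOR 10101001 = 01101010
byte 3: 00010000 XOR 10010001 = 10000001
byte 4: 11000110 XOR 11010000 = 00010110
byte 5: 11010110 XOR 11110001 = 00100111
byte 6: 11010111 XOR 00100000 = 11110111
byte 7: 01101010 XOR 00101011 = 01000001
byte 8: 11100111 XOR 00000111 = 11100000
byte 9: 01101001 XOR 01010100 = 00111101
byte 10: 01000011 XOR 11011110 = 10011101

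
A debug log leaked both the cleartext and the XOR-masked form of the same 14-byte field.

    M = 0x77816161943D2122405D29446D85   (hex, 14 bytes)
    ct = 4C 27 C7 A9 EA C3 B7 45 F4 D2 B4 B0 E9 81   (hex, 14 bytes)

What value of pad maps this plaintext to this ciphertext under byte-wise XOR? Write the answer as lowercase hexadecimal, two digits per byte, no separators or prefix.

Since ct = M ⊕ pad, XORing both sides with M gives pad = M ⊕ ct.
77 xor 4c = 3b
81 xor 27 = a6
61 xor c7 = a6
61 xor a9 = c8
94 xor ea = 7e
3d xor c3 = fe
21 xor b7 = 96
22 xor 45 = 67
40 xor f4 = b4
5d xor d2 = 8f
29 xor b4 = 9d
44 xor b0 = f4
6d xor e9 = 84
85 xor 81 = 04

3ba6a6c87efe9667b48f9df48404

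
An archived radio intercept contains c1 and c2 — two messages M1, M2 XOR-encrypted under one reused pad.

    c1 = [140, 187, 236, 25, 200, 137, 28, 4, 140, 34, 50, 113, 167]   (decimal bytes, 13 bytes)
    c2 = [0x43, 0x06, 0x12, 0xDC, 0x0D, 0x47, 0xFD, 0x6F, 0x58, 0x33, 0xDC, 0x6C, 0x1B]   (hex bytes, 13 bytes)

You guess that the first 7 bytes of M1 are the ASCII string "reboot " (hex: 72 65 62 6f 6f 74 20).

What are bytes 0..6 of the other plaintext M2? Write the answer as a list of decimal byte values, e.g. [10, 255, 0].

First, c1 ⊕ c2 = (M1 ⊕ K) ⊕ (M2 ⊕ K) = M1 ⊕ M2, so the key drops out. Then M2 = (M1 ⊕ M2) ⊕ M1 over the first 7 bytes.
byte 0: (8c xor 43) xor 72 = cf xor 72 = bd
byte 1: (bb xor 06) xor 65 = bd xor 65 = d8
byte 2: (ec xor 12) xor 62 = fe xor 62 = 9c
byte 3: (19 xor dc) xor 6f = c5 xor 6f = aa
byte 4: (c8 xor 0d) xor 6f = c5 xor 6f = aa
byte 5: (89 xor 47) xor 74 = ce xor 74 = ba
byte 6: (1c xor fd) xor 20 = e1 xor 20 = c1

[189, 216, 156, 170, 170, 186, 193]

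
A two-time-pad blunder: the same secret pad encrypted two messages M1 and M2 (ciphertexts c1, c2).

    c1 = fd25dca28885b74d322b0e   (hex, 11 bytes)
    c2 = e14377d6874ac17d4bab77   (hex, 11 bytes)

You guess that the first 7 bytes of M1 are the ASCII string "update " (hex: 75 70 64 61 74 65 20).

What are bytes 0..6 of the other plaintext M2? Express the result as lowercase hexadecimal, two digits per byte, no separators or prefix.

First, c1 ⊕ c2 = (M1 ⊕ K) ⊕ (M2 ⊕ K) = M1 ⊕ M2, so the key drops out. Then M2 = (M1 ⊕ M2) ⊕ M1 over the first 7 bytes.
byte 0: (fd ⊕ e1) ⊕ 75 = 1c ⊕ 75 = 69
byte 1: (25 ⊕ 43) ⊕ 70 = 66 ⊕ 70 = 16
byte 2: (dc ⊕ 77) ⊕ 64 = ab ⊕ 64 = cf
byte 3: (a2 ⊕ d6) ⊕ 61 = 74 ⊕ 61 = 15
byte 4: (88 ⊕ 87) ⊕ 74 = 0f ⊕ 74 = 7b
byte 5: (85 ⊕ 4a) ⊕ 65 = cf ⊕ 65 = aa
byte 6: (b7 ⊕ c1) ⊕ 20 = 76 ⊕ 20 = 56

6916cf157baa56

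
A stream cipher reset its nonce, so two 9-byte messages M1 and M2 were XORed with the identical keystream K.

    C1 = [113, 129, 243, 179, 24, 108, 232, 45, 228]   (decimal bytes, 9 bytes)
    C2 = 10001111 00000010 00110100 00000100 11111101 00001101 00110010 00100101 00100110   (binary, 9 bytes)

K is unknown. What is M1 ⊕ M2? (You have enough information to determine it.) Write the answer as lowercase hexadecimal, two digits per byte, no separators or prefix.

fe83c7b7e561da08c2

C1 ⊕ C2 = (M1 ⊕ K) ⊕ (M2 ⊕ K) = M1 ⊕ M2 — the shared key cancels under XOR.
71 XOR 8f = fe
81 XOR 02 = 83
f3 XOR 34 = c7
b3 XOR 04 = b7
18 XOR fd = e5
6c XOR 0d = 61
e8 XOR 32 = da
2d XOR 25 = 08
e4 XOR 26 = c2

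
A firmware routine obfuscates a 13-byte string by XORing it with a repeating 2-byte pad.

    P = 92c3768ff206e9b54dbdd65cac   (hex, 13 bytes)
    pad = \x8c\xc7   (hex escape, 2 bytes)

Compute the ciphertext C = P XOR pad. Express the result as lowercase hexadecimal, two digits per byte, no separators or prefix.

The 2-byte key repeats, so the effective keystream is 8c c7 8c c7 8c c7 8c c7 8c c7 8c c7 8c.
byte 0: 10010010 ^ 10001100 = 00011110
byte 1: 11000011 ^ 11000111 = 00000100
byte 2: 01110110 ^ 10001100 = 11111010
byte 3: 10001111 ^ 11000111 = 01001000
byte 4: 11110010 ^ 10001100 = 01111110
byte 5: 00000110 ^ 11000111 = 11000001
byte 6: 11101001 ^ 10001100 = 01100101
byte 7: 10110101 ^ 11000111 = 01110010
byte 8: 01001101 ^ 10001100 = 11000001
byte 9: 10111101 ^ 11000111 = 01111010
byte 10: 11010110 ^ 10001100 = 01011010
byte 11: 01011100 ^ 11000111 = 10011011
byte 12: 10101100 ^ 10001100 = 00100000

1e04fa487ec16572c17a5a9b20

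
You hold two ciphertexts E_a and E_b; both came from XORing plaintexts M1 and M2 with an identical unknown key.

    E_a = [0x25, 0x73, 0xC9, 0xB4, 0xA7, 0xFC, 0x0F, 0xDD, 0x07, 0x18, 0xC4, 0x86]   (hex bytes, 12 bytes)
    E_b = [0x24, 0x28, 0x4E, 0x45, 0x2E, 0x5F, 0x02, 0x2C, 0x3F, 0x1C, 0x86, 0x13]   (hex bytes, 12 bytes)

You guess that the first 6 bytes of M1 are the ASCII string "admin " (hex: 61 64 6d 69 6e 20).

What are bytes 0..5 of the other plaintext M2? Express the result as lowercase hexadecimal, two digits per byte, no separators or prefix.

603fea98e783

First, E_a ⊕ E_b = (M1 ⊕ K) ⊕ (M2 ⊕ K) = M1 ⊕ M2, so the key drops out. Then M2 = (M1 ⊕ M2) ⊕ M1 over the first 6 bytes.
byte 0: (25 xor 24) xor 61 = 01 xor 61 = 60
byte 1: (73 xor 28) xor 64 = 5b xor 64 = 3f
byte 2: (c9 xor 4e) xor 6d = 87 xor 6d = ea
byte 3: (b4 xor 45) xor 69 = f1 xor 69 = 98
byte 4: (a7 xor 2e) xor 6e = 89 xor 6e = e7
byte 5: (fc xor 5f) xor 20 = a3 xor 20 = 83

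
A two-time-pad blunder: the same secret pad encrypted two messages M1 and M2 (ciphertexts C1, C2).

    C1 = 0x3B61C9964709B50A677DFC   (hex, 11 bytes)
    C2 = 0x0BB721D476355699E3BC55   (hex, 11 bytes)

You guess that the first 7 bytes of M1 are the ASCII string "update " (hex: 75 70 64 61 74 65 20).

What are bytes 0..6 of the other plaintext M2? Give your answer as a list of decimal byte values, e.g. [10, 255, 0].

First, C1 ⊕ C2 = (M1 ⊕ K) ⊕ (M2 ⊕ K) = M1 ⊕ M2, so the key drops out. Then M2 = (M1 ⊕ M2) ⊕ M1 over the first 7 bytes.
byte 0: (3b XOR 0b) XOR 75 = 30 XOR 75 = 45
byte 1: (61 XOR b7) XOR 70 = d6 XOR 70 = a6
byte 2: (c9 XOR 21) XOR 64 = e8 XOR 64 = 8c
byte 3: (96 XOR d4) XOR 61 = 42 XOR 61 = 23
byte 4: (47 XOR 76) XOR 74 = 31 XOR 74 = 45
byte 5: (09 XOR 35) XOR 65 = 3c XOR 65 = 59
byte 6: (b5 XOR 56) XOR 20 = e3 XOR 20 = c3

[69, 166, 140, 35, 69, 89, 195]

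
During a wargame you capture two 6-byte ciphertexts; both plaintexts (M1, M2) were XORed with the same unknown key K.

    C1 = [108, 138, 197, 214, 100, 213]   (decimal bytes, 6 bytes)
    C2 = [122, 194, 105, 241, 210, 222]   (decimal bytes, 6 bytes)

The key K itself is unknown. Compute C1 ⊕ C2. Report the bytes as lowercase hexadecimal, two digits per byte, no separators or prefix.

1648ac27b60b

C1 ⊕ C2 = (M1 ⊕ K) ⊕ (M2 ⊕ K) = M1 ⊕ M2 — the shared key cancels under XOR.
byte 0: 6c ⊕ 7a = 16
byte 1: 8a ⊕ c2 = 48
byte 2: c5 ⊕ 69 = ac
byte 3: d6 ⊕ f1 = 27
byte 4: 64 ⊕ d2 = b6
byte 5: d5 ⊕ de = 0b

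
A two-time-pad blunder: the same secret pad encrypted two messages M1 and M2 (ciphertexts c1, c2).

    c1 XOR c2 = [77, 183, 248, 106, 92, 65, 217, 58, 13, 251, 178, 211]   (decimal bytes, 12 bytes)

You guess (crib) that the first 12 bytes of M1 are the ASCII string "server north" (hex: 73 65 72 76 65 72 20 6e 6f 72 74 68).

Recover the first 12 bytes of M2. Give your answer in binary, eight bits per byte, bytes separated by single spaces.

Since c1 ⊕ c2 = M1 ⊕ M2, XORing with the guessed M1 bytes yields the corresponding M2 bytes: M2 = (c1 ⊕ c2) ⊕ M1.
byte 0: 4d ^ 73 = 3e
byte 1: b7 ^ 65 = d2
byte 2: f8 ^ 72 = 8a
byte 3: 6a ^ 76 = 1c
byte 4: 5c ^ 65 = 39
byte 5: 41 ^ 72 = 33
byte 6: d9 ^ 20 = f9
byte 7: 3a ^ 6e = 54
byte 8: 0d ^ 6f = 62
byte 9: fb ^ 72 = 89
byte 10: b2 ^ 74 = c6
byte 11: d3 ^ 68 = bb

00111110 11010010 10001010 00011100 00111001 00110011 11111001 01010100 01100010 10001001 11000110 10111011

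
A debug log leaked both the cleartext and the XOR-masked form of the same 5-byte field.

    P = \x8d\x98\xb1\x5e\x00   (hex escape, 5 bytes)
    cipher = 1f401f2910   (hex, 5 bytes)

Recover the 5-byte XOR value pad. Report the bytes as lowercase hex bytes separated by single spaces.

92 d8 ae 77 10

Since cipher = P ⊕ pad, XORing both sides with P gives pad = P ⊕ cipher.
141 ⊕  31 = 146
152 ⊕  64 = 216
177 ⊕  31 = 174
 94 ⊕  41 = 119
  0 ⊕  16 =  16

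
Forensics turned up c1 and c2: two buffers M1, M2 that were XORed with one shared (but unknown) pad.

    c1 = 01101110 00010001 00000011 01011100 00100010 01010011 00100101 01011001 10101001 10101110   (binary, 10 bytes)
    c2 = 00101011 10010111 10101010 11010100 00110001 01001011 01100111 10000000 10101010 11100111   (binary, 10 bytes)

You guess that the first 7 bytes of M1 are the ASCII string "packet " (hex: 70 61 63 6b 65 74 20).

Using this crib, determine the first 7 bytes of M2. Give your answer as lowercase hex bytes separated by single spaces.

First, c1 ⊕ c2 = (M1 ⊕ K) ⊕ (M2 ⊕ K) = M1 ⊕ M2, so the key drops out. Then M2 = (M1 ⊕ M2) ⊕ M1 over the first 7 bytes.
byte 0: (6e ^ 2b) ^ 70 = 45 ^ 70 = 35
byte 1: (11 ^ 97) ^ 61 = 86 ^ 61 = e7
byte 2: (03 ^ aa) ^ 63 = a9 ^ 63 = ca
byte 3: (5c ^ d4) ^ 6b = 88 ^ 6b = e3
byte 4: (22 ^ 31) ^ 65 = 13 ^ 65 = 76
byte 5: (53 ^ 4b) ^ 74 = 18 ^ 74 = 6c
byte 6: (25 ^ 67) ^ 20 = 42 ^ 20 = 62

35 e7 ca e3 76 6c 62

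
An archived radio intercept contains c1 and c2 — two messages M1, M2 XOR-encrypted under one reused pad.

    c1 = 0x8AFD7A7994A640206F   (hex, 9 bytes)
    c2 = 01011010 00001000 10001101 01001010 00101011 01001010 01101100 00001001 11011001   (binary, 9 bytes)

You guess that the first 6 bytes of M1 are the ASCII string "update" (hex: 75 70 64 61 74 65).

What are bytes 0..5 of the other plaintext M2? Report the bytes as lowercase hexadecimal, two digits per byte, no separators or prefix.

First, c1 ⊕ c2 = (M1 ⊕ K) ⊕ (M2 ⊕ K) = M1 ⊕ M2, so the key drops out. Then M2 = (M1 ⊕ M2) ⊕ M1 over the first 6 bytes.
byte 0: (8a ⊕ 5a) ⊕ 75 = d0 ⊕ 75 = a5
byte 1: (fd ⊕ 08) ⊕ 70 = f5 ⊕ 70 = 85
byte 2: (7a ⊕ 8d) ⊕ 64 = f7 ⊕ 64 = 93
byte 3: (79 ⊕ 4a) ⊕ 61 = 33 ⊕ 61 = 52
byte 4: (94 ⊕ 2b) ⊕ 74 = bf ⊕ 74 = cb
byte 5: (a6 ⊕ 4a) ⊕ 65 = ec ⊕ 65 = 89

a5859352cb89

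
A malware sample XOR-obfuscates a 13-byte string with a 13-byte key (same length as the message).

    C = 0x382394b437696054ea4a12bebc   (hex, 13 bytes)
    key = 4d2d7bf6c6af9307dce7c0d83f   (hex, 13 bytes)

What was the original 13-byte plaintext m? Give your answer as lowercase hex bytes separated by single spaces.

XOR is its own inverse, so applying the key byte-wise gives the result directly.
byte 0: 00111000 ⊕ 01001101 = 01110101
byte 1: 00100011 ⊕ 00101101 = 00001110
byte 2: 10010100 ⊕ 01111011 = 11101111
byte 3: 10110100 ⊕ 11110110 = 01000010
byte 4: 00110111 ⊕ 11000110 = 11110001
byte 5: 01101001 ⊕ 10101111 = 11000110
byte 6: 01100000 ⊕ 10010011 = 11110011
byte 7: 01010100 ⊕ 00000111 = 01010011
byte 8: 11101010 ⊕ 11011100 = 00110110
byte 9: 01001010 ⊕ 11100111 = 10101101
byte 10: 00010010 ⊕ 11000000 = 11010010
byte 11: 10111110 ⊕ 11011000 = 01100110
byte 12: 10111100 ⊕ 00111111 = 10000011

75 0e ef 42 f1 c6 f3 53 36 ad d2 66 83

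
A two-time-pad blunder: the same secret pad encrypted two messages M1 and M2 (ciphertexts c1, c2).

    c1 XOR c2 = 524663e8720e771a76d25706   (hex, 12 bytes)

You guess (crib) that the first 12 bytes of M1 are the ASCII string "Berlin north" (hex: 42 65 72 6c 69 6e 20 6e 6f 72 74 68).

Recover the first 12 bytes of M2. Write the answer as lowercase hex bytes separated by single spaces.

Since c1 ⊕ c2 = M1 ⊕ M2, XORing with the guessed M1 bytes yields the corresponding M2 bytes: M2 = (c1 ⊕ c2) ⊕ M1.
byte 0: 52 ⊕ 42 = 10
byte 1: 46 ⊕ 65 = 23
byte 2: 63 ⊕ 72 = 11
byte 3: e8 ⊕ 6c = 84
byte 4: 72 ⊕ 69 = 1b
byte 5: 0e ⊕ 6e = 60
byte 6: 77 ⊕ 20 = 57
byte 7: 1a ⊕ 6e = 74
byte 8: 76 ⊕ 6f = 19
byte 9: d2 ⊕ 72 = a0
byte 10: 57 ⊕ 74 = 23
byte 11: 06 ⊕ 68 = 6e

10 23 11 84 1b 60 57 74 19 a0 23 6e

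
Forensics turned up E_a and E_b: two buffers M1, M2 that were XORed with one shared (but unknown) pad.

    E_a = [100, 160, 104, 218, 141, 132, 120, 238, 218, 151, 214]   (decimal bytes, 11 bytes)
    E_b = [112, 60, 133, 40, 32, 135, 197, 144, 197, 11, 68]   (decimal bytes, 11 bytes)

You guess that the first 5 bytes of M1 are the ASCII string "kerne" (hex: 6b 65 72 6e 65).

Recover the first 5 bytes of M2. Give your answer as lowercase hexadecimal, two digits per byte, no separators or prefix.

First, E_a ⊕ E_b = (M1 ⊕ K) ⊕ (M2 ⊕ K) = M1 ⊕ M2, so the key drops out. Then M2 = (M1 ⊕ M2) ⊕ M1 over the first 5 bytes.
byte 0: (64 ^ 70) ^ 6b = 14 ^ 6b = 7f
byte 1: (a0 ^ 3c) ^ 65 = 9c ^ 65 = f9
byte 2: (68 ^ 85) ^ 72 = ed ^ 72 = 9f
byte 3: (da ^ 28) ^ 6e = f2 ^ 6e = 9c
byte 4: (8d ^ 20) ^ 65 = ad ^ 65 = c8

7ff99f9cc8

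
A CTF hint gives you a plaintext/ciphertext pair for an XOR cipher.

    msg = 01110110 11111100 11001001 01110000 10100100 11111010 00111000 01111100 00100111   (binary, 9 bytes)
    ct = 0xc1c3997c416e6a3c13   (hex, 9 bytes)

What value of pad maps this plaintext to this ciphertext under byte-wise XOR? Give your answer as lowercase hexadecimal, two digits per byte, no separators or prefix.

b73f500ce594524034

Since ct = msg ⊕ pad, XORing both sides with msg gives pad = msg ⊕ ct.
118 ⊕ 193 = 183
252 ⊕ 195 =  63
201 ⊕ 153 =  80
112 ⊕ 124 =  12
164 ⊕  65 = 229
250 ⊕ 110 = 148
 56 ⊕ 106 =  82
124 ⊕  60 =  64
 39 ⊕  19 =  52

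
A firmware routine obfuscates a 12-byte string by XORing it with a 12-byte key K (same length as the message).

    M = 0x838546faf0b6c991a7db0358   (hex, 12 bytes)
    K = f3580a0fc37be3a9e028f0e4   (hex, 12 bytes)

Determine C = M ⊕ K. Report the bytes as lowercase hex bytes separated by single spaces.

70 dd 4c f5 33 cd 2a 38 47 f3 f3 bc

XOR is its own inverse, so applying the key byte-wise gives the result directly.
83 XOR f3 = 70
85 XOR 58 = dd
46 XOR 0a = 4c
fa XOR 0f = f5
f0 XOR c3 = 33
b6 XOR 7b = cd
c9 XOR e3 = 2a
91 XOR a9 = 38
a7 XOR e0 = 47
db XOR 28 = f3
03 XOR f0 = f3
58 XOR e4 = bc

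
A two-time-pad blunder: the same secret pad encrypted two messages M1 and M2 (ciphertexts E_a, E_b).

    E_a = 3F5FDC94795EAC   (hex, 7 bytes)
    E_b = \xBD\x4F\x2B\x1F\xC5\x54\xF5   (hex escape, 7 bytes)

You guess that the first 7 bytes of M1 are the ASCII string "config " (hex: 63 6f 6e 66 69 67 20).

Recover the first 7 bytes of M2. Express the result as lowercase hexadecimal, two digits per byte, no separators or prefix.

First, E_a ⊕ E_b = (M1 ⊕ K) ⊕ (M2 ⊕ K) = M1 ⊕ M2, so the key drops out. Then M2 = (M1 ⊕ M2) ⊕ M1 over the first 7 bytes.
byte 0: (3f ⊕ bd) ⊕ 63 = 82 ⊕ 63 = e1
byte 1: (5f ⊕ 4f) ⊕ 6f = 10 ⊕ 6f = 7f
byte 2: (dc ⊕ 2b) ⊕ 6e = f7 ⊕ 6e = 99
byte 3: (94 ⊕ 1f) ⊕ 66 = 8b ⊕ 66 = ed
byte 4: (79 ⊕ c5) ⊕ 69 = bc ⊕ 69 = d5
byte 5: (5e ⊕ 54) ⊕ 67 = 0a ⊕ 67 = 6d
byte 6: (ac ⊕ f5) ⊕ 20 = 59 ⊕ 20 = 79

e17f99edd56d79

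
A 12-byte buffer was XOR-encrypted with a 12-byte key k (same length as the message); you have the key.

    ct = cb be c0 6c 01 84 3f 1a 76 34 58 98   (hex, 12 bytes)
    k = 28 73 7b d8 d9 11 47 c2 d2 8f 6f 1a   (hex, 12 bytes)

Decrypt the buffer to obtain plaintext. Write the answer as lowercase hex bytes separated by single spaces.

e3 cd bb b4 d8 95 78 d8 a4 bb 37 82

cb ⊕ 28 = e3
be ⊕ 73 = cd
c0 ⊕ 7b = bb
6c ⊕ d8 = b4
01 ⊕ d9 = d8
84 ⊕ 11 = 95
3f ⊕ 47 = 78
1a ⊕ c2 = d8
76 ⊕ d2 = a4
34 ⊕ 8f = bb
58 ⊕ 6f = 37
98 ⊕ 1a = 82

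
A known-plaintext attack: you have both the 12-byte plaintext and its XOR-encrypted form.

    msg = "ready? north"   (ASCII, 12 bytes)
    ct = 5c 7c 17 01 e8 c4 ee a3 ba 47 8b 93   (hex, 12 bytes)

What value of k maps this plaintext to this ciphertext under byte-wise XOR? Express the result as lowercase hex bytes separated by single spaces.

Since ct = msg ⊕ k, XORing both sides with msg gives k = msg ⊕ ct.
01110010 ^ 01011100 = 00101110
01100101 ^ 01111100 = 00011001
01100001 ^ 00010111 = 01110110
01100100 ^ 00000001 = 01100101
01111001 ^ 11101000 = 10010001
00111111 ^ 11000100 = 11111011
00100000 ^ 11101110 = 11001110
01101110 ^ 10100011 = 11001101
01101111 ^ 10111010 = 11010101
01110010 ^ 01000111 = 00110101
01110100 ^ 10001011 = 11111111
01101000 ^ 10010011 = 11111011

2e 19 76 65 91 fb ce cd d5 35 ff fb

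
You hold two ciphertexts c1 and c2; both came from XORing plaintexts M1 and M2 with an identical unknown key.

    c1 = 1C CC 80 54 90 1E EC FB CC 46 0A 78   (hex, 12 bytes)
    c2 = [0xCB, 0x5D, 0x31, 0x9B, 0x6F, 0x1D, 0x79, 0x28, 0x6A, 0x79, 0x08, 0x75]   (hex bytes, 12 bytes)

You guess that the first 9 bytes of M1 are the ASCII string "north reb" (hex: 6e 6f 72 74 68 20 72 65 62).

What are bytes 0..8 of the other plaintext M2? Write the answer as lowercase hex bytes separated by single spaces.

b9 fe c3 bb 97 23 e7 b6 c4

First, c1 ⊕ c2 = (M1 ⊕ K) ⊕ (M2 ⊕ K) = M1 ⊕ M2, so the key drops out. Then M2 = (M1 ⊕ M2) ⊕ M1 over the first 9 bytes.
byte 0: (1c ⊕ cb) ⊕ 6e = d7 ⊕ 6e = b9
byte 1: (cc ⊕ 5d) ⊕ 6f = 91 ⊕ 6f = fe
byte 2: (80 ⊕ 31) ⊕ 72 = b1 ⊕ 72 = c3
byte 3: (54 ⊕ 9b) ⊕ 74 = cf ⊕ 74 = bb
byte 4: (90 ⊕ 6f) ⊕ 68 = ff ⊕ 68 = 97
byte 5: (1e ⊕ 1d) ⊕ 20 = 03 ⊕ 20 = 23
byte 6: (ec ⊕ 79) ⊕ 72 = 95 ⊕ 72 = e7
byte 7: (fb ⊕ 28) ⊕ 65 = d3 ⊕ 65 = b6
byte 8: (cc ⊕ 6a) ⊕ 62 = a6 ⊕ 62 = c4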